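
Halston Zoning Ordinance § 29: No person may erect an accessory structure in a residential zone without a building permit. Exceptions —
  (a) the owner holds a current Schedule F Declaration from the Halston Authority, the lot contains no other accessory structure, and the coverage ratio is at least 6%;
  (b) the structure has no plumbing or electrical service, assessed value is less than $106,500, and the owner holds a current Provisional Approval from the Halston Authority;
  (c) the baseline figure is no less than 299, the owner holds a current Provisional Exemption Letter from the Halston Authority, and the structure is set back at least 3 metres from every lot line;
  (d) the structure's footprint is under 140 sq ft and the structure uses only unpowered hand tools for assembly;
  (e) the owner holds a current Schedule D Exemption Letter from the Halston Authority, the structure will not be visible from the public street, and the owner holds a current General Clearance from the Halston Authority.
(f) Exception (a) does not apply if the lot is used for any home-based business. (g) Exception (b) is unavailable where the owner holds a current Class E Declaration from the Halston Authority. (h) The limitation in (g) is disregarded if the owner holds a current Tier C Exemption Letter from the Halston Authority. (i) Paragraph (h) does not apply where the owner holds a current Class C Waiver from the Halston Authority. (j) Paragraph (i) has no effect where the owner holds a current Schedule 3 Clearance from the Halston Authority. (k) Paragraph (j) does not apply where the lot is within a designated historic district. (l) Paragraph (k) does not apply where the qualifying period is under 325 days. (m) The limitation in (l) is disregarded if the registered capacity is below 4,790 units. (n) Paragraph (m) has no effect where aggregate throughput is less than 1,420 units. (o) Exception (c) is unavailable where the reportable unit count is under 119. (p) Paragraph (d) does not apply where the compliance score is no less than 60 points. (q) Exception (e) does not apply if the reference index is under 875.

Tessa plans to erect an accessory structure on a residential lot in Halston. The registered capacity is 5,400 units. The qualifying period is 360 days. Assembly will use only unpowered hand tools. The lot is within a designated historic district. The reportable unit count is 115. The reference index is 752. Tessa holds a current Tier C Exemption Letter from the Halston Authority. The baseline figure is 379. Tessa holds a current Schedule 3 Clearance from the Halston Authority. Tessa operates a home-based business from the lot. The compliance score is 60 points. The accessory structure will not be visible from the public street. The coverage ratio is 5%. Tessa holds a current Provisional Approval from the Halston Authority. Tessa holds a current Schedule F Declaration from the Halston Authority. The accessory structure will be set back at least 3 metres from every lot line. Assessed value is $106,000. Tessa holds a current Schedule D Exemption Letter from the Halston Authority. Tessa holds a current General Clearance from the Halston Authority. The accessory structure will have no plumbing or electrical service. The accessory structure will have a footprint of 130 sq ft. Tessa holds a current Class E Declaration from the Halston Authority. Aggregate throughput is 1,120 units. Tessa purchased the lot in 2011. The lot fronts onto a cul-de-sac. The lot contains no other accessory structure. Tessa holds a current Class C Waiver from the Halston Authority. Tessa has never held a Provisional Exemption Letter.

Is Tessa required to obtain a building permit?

Exception (a) does not apply: the coverage ratio is 5%, short of 6%.
Exception (b)'s conditions are all satisfied: there is no plumbing or electrical service; assessed value is $106,000, less than the $106,500 limit; a current Provisional Approval is held. However, paragraphs (g)–(n) must be considered: (g) operates against (b): a current Class E Declaration is held. (h) would limit (g) — a current Tier C Exemption Letter is held — but (i) sets (h) aside: (i) operates against (h): a current Class C Waiver is held. (j) applies (a current Schedule 3 Clearance is held), but is itself disapplied by (k): (k) operates against (j): the lot is in a historic district. (l) is inapplicable (the qualifying period is 360 days, not under 325 days), so (k) stands. Exception (b) does not apply.
Exception (c) does not apply: there is no Provisional Exemption Letter in force.
Exception (d)'s conditions are all satisfied: the structure's footprint is 130 sq ft, under the 140 sq ft limit; assembly uses only hand tools. However, paragraph (p) must be considered: (p) operates against (d): the compliance score is 60 points, meeting the 60 points threshold. (d) is therefore removed.
Exception (e)'s conditions are all satisfied: a current Schedule D Exemption Letter is held; the structure will not be visible from the street; a current General Clearance is held. But: (q) operates against (e): the reference index is 752, under the 875 limit. (e) is therefore removed.
None of the exceptions is available; § 29 applies in full.

Yes — Tessa must obtain a building permit.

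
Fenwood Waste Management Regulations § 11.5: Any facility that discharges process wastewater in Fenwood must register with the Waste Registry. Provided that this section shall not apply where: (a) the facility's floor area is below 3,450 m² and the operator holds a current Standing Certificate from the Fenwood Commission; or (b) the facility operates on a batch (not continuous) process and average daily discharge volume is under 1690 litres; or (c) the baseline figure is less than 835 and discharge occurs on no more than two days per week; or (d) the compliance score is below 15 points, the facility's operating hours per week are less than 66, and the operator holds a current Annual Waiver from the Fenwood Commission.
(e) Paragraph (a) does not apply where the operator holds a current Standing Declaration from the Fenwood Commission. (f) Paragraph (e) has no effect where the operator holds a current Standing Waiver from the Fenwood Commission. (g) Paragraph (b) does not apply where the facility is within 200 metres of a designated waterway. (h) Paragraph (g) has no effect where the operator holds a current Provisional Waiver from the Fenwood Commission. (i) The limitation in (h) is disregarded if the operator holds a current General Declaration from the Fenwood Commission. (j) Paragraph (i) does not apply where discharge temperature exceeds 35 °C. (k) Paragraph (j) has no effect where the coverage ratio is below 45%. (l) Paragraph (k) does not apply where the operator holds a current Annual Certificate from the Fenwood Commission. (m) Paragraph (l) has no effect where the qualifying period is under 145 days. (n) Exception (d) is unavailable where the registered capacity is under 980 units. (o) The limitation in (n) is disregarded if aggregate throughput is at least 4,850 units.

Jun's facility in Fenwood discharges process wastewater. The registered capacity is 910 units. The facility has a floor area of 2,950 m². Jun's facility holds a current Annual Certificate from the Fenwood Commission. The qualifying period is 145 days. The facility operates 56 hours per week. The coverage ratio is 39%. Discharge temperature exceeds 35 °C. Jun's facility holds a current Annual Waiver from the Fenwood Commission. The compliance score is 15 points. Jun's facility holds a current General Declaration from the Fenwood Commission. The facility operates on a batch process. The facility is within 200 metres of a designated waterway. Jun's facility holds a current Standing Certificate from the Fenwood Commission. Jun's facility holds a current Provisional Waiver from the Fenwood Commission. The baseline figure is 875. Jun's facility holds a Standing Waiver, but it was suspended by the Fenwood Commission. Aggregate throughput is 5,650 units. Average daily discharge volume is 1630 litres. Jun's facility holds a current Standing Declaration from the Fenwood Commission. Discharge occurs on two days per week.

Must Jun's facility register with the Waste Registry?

No — exception (b) applies; Jun's facility is not required to register with the Waste Registry.

All of (a)'s requirements are met (the facility's floor area is 2,950 m², below the 3,450 m² limit; a current Standing Certificate is held). But: (e) operates against (a): a current Standing Declaration is held. (f), which would lift (e), is inapplicable — no current Standing Waiver is held. (a) is therefore removed.
Exception (b): the facility operates on a batch process; average daily discharge volume is 1630 litres, under the 1690 litres limit — every condition holds. As to paragraphs (g)–(m): (g) would limit (b) — the facility is within 200 m of a designated waterway — but (h) sets (g) aside: (h) operates against (g): a current Provisional Waiver is held. (i) applies (a current General Declaration is held), but is itself disapplied by (j): (j) operates against (i): discharge temperature exceeds 35 °C. (k) would limit (j) — the coverage ratio is 39%, below the 45% limit — but (l) sets (k) aside: (l) operates against (k): a current Annual Certificate is held. (m), which would lift (l), is not triggered — the qualifying period is 145 days, not under 145 days. So (b) applies.
Exception (c) does not apply: the baseline figure is 875, not less than 835.
Exception (d) requires that the compliance score is below 15 points; but the compliance score is 15 points, not below 15 points, so (d) is unavailable.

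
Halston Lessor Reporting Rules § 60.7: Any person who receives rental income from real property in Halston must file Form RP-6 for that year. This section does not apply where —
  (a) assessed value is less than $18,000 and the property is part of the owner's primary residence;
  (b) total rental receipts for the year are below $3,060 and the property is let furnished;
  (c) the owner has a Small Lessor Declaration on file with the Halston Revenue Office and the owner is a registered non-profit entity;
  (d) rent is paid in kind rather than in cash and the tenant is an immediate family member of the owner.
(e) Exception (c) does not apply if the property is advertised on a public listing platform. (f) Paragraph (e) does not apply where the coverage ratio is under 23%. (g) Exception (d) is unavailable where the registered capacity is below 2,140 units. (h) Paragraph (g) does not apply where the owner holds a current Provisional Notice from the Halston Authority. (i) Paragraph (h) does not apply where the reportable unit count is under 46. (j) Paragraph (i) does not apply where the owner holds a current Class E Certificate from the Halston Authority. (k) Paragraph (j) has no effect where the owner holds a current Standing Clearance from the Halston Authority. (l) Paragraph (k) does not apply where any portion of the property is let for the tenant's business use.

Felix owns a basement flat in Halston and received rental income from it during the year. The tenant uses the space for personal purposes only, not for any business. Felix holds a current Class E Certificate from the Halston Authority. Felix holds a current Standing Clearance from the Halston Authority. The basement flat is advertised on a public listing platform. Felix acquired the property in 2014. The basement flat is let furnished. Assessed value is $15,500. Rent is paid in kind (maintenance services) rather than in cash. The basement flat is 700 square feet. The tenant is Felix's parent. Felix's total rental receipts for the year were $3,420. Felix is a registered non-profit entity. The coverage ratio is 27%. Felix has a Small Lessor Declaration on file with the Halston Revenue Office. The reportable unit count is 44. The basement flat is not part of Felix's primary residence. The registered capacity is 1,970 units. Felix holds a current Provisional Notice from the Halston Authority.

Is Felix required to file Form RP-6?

Exception (a) does not apply: the basement flat is not part of the primary residence.
Exception (b) fails — total rental receipts for the year are $3,420, not below $3,060.
Exception (c): a Small Lessor Declaration is on file; Felix is a registered non-profit — every condition holds. However, paragraphs (e)–(f) must be considered: (e) is engaged — the property is publicly advertised. (f), which would lift (e), is not engaged — the coverage ratio is 27%, not under 23%. (c) is therefore removed.
Exception (d)'s conditions are all satisfied: rent is paid in kind; the tenant is an immediate family member. But applying paragraphs (g)–(l): (g) applies — the registered capacity is 1,970 units, below the 2,140 units limit. (h) operates (a current Provisional Notice is held), but is displaced by (i): (i) operates against (h): the reportable unit count is 44, under the 46 limit. (j) is triggered (a current Class E Certificate is held), but yields to (k): (k) operates against (j): a current Standing Clearance is held. (l), which would lift (k), is not triggered — the space is used for personal purposes only. So (d) is unavailable.
None of the exceptions is available; § 60.7 applies in full.

Yes — Felix must file Form RP-6.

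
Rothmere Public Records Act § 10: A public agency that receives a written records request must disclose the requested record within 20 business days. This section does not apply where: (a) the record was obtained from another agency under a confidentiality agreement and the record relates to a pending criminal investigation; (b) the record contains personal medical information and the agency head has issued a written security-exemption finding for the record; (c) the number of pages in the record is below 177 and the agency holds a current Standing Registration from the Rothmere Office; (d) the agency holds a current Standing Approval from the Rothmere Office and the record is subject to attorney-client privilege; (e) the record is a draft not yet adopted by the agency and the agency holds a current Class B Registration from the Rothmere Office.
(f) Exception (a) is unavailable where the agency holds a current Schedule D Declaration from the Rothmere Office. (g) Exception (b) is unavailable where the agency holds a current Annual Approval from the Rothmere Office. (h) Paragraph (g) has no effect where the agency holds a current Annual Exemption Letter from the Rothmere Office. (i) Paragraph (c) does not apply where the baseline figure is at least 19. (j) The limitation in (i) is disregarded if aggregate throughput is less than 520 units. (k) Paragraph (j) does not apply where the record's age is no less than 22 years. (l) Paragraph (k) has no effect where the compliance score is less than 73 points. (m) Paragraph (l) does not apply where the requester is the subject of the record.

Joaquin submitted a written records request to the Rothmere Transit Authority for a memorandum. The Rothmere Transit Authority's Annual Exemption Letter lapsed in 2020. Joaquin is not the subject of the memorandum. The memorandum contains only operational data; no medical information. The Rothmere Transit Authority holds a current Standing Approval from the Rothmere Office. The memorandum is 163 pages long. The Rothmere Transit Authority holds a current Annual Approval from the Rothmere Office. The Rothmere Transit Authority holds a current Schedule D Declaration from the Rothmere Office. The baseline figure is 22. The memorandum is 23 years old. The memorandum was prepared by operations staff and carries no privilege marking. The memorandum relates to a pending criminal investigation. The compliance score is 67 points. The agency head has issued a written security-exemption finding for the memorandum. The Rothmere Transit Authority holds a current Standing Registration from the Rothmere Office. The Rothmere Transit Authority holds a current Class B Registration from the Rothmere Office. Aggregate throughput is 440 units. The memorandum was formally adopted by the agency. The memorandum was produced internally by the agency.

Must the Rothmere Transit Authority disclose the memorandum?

Exception (a) fails — the memorandum was produced internally.
Exception (b) fails — the memorandum contains only operational data.
Exception (c): the number of pages in the record is 163, below the 177 limit; a current Standing Registration is held — every condition holds. Under paragraphs (i)–(m): (i) is engaged (the baseline figure is 22, meeting the 19 threshold), but is displaced by (j): (j) applies — aggregate throughput is 440 units, less than the 520 units limit. (k) would limit (j) — the record's age is 23 years, meeting the 22 years threshold — but (l) sets (k) aside: (l) operates — the compliance score is 67 points, less than the 73 points limit. (m) does not operate here (Joaquin is not the subject of the memorandum), so (l) stands. (c) remains available.
Exception (d) does not apply: the memorandum carries no privilege marking.
Exception (e) requires that the record is a draft not yet adopted by the agency; but the memorandum has been formally adopted, so (e) is unavailable.

No — exception (c) applies; the Rothmere Transit Authority is not required to disclose the memorandum.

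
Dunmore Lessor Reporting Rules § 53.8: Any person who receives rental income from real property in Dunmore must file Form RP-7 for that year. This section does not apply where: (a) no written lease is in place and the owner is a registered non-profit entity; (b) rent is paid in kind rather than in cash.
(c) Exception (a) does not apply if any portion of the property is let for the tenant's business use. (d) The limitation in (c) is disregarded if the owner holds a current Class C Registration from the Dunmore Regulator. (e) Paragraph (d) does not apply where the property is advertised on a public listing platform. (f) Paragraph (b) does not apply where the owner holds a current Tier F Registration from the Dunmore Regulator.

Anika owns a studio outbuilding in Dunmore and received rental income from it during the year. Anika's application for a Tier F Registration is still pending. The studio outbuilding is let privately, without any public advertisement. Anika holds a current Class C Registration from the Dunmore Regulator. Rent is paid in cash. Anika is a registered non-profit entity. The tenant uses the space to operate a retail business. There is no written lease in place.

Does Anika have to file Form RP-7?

Exception (a): there is no written lease; Anika is a registered non-profit — every condition holds. Under paragraphs (c)–(e): (c) would limit (a) — the space is let for business use — but (d) sets (c) aside: (d) operates against (c): a current Class C Registration is held. (e) is not engaged (the property is let privately without advertisement), so (d) stands. So (a) applies.
Exception (b) fails — rent is paid in cash.

No — exception (a) applies; Anika is not required to file Form RP-7.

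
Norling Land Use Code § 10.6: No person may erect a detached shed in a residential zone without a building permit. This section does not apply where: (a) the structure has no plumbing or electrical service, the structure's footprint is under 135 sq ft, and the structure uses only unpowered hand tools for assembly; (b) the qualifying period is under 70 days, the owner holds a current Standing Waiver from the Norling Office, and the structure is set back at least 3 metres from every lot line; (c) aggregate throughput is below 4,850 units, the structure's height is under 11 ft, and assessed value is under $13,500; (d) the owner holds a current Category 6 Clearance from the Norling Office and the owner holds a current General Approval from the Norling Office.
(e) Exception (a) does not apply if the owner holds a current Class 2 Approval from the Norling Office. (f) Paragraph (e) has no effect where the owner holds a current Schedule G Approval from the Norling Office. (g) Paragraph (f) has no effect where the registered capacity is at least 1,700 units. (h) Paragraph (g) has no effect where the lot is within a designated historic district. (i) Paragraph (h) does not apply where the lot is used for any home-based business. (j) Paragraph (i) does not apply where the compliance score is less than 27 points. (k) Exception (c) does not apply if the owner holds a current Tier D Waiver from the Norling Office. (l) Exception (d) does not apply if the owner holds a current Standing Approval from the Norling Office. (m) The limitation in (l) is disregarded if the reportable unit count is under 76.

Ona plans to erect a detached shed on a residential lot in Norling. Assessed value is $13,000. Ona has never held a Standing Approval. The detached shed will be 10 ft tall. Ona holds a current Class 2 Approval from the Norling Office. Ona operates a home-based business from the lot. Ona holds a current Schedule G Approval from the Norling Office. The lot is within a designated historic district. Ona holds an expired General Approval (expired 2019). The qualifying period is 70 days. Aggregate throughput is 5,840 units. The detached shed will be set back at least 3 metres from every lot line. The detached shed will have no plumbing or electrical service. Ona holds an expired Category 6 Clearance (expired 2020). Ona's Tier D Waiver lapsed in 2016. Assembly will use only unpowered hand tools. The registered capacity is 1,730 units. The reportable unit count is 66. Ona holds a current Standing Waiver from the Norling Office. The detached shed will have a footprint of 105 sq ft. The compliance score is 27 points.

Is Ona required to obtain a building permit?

Yes — Ona must obtain a building permit.

Exception (a) is satisfied on its face — there is no plumbing or electrical service; the structure's footprint is 105 sq ft, under the 135 sq ft limit; assembly uses only hand tools. However, paragraphs (e)–(j) must be considered: (e) operates — a current Class 2 Approval is held. (f) is engaged (a current Schedule G Approval is held), but is itself disapplied by (g): (g) applies — the registered capacity is 1,730 units, meeting the 1,700 units threshold. (h) is triggered (the lot is in a historic district), but is set aside by (i): (i) operates against (h): a home-based business operates on the lot. (j), which would lift (i), is inapplicable — the compliance score is 27 points, not less than 27 points. (a) is therefore removed.
Exception (b) requires that the qualifying period is under 70 days; but the qualifying period is 70 days, not under 70 days, so (b) is unavailable.
Exception (c) does not apply: aggregate throughput is 5,840 units, not below 4,850 units.
Exception (d) does not apply: the Category 6 Clearance is not current.
Every exception is unavailable, so the rule governs.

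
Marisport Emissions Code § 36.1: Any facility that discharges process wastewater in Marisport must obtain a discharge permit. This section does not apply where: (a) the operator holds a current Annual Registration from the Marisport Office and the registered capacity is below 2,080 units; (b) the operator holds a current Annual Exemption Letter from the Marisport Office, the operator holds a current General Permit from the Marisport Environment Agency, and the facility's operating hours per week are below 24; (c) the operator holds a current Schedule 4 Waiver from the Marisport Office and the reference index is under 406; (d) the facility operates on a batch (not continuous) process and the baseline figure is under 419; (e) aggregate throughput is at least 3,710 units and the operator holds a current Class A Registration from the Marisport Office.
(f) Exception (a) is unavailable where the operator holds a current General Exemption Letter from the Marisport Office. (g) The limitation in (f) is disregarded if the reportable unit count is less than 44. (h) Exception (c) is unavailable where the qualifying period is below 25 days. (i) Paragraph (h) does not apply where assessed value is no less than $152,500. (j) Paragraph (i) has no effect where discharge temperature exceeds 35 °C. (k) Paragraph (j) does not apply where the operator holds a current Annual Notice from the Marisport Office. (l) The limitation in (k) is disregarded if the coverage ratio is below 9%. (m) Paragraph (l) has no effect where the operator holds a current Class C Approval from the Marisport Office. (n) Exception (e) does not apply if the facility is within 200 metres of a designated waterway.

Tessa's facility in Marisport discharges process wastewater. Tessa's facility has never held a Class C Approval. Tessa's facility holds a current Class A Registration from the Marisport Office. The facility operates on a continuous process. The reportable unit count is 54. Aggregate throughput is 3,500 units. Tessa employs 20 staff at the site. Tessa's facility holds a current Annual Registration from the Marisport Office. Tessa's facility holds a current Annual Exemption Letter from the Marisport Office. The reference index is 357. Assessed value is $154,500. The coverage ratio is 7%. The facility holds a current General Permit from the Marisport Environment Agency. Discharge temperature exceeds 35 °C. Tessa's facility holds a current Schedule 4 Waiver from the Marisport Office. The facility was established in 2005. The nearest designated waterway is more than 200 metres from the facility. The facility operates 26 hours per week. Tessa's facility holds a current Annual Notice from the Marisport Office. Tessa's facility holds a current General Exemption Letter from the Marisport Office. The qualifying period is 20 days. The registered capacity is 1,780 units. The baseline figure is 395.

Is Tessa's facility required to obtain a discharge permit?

Yes — Tessa's facility must obtain a discharge permit.

Exception (a) is satisfied on its face — a current Annual Registration is held; the registered capacity is 1,780 units, below the 2,080 units limit. But: (f) operates against (a): a current General Exemption Letter is held. (g) does not operate here (the reportable unit count is 54, not less than 44), so (f) stands. So (a) is unavailable.
Exception (b) requires that the facility's operating hours per week are below 24; but the facility's operating hours per week are 26, not below 24, so (b) is unavailable.
Exception (c): a current Schedule 4 Waiver is held; the reference index is 357, under the 406 limit — every condition holds. But: (h) is triggered — the qualifying period is 20 days, below the 25 days limit. (i) applies (assessed value is $154,500, meeting the $152,500 threshold), but is set aside by (j): (j) operates against (i): discharge temperature exceeds 35 °C. (k) is engaged (a current Annual Notice is held), but yields to (l): (l) operates against (k): the coverage ratio is 7%, below the 9% limit. (m), which would lift (l), is not engaged — no current Class C Approval is held. So (c) is unavailable.
Exception (d) requires that the facility operates on a batch (not continuous) process; but the facility operates on a continuous process, so (d) is unavailable.
Exception (e) does not apply: aggregate throughput is 3,500 units, short of 3,710 units.
No exception is made out. Tessa's facility falls within the general rule.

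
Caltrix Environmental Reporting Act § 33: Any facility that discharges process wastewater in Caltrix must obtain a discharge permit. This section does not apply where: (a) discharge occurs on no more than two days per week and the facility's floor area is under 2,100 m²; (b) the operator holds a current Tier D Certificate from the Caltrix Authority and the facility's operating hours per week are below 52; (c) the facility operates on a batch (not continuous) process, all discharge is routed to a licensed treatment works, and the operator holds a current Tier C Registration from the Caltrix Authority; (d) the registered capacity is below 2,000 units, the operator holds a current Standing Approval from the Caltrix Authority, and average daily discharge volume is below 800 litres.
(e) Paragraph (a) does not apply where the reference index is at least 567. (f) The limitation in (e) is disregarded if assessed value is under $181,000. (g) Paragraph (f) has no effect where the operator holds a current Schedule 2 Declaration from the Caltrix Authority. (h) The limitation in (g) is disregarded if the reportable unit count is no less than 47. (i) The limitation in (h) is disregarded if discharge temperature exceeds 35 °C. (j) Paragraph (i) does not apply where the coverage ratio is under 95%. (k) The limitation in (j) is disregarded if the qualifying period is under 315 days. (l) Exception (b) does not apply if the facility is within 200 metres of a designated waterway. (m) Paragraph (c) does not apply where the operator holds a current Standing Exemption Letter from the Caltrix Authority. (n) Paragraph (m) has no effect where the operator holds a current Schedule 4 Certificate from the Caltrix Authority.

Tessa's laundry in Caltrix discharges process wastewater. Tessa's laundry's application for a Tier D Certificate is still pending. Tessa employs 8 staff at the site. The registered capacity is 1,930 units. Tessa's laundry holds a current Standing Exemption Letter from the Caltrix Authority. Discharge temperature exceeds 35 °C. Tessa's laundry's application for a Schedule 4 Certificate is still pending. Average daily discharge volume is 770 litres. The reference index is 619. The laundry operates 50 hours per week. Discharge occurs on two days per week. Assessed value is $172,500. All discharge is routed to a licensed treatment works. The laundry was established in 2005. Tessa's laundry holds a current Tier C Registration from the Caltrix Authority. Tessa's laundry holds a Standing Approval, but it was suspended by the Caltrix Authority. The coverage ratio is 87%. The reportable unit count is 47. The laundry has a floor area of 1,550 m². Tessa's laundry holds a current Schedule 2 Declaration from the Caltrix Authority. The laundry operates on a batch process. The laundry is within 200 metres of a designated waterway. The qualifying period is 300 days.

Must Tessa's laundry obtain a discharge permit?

Yes — Tessa's laundry must obtain a discharge permit.

All of (a)'s requirements are met (discharge occurs on no more than two days per week; the facility's floor area is 1,550 m², under the 2,100 m² limit). Turning to paragraphs (e)–(k): (e) applies — the reference index is 619, meeting the 567 threshold. (f) is engaged (assessed value is $172,500, under the $181,000 limit), but is itself disapplied by (g): (g) operates against (f): a current Schedule 2 Declaration is held. (h) applies (the reportable unit count is 47, meeting the 47 threshold), but is overridden by (i): (i) operates against (h): discharge temperature exceeds 35 °C. (j) would limit (i) — the coverage ratio is 87%, under the 95% limit — but (k) sets (j) aside: (k) operates — the qualifying period is 300 days, under the 315 days limit. Exception (a) does not apply.
Exception (b) fails — no current Tier D Certificate is held.
All of (c)'s requirements are met (the facility operates on a batch process; discharge is routed to a licensed treatment works; a current Tier C Registration is held). But applying paragraphs (m)–(n): (m) applies — a current Standing Exemption Letter is held. (n) is inapplicable (there is no Schedule 4 Certificate in force), so (m) stands. Exception (c) does not apply.
Exception (d) requires that the operator holds a current Standing Approval from the Caltrix Authority; but there is no Standing Approval in force, so (d) is unavailable.
No exception is made out. Tessa's laundry falls within the general rule.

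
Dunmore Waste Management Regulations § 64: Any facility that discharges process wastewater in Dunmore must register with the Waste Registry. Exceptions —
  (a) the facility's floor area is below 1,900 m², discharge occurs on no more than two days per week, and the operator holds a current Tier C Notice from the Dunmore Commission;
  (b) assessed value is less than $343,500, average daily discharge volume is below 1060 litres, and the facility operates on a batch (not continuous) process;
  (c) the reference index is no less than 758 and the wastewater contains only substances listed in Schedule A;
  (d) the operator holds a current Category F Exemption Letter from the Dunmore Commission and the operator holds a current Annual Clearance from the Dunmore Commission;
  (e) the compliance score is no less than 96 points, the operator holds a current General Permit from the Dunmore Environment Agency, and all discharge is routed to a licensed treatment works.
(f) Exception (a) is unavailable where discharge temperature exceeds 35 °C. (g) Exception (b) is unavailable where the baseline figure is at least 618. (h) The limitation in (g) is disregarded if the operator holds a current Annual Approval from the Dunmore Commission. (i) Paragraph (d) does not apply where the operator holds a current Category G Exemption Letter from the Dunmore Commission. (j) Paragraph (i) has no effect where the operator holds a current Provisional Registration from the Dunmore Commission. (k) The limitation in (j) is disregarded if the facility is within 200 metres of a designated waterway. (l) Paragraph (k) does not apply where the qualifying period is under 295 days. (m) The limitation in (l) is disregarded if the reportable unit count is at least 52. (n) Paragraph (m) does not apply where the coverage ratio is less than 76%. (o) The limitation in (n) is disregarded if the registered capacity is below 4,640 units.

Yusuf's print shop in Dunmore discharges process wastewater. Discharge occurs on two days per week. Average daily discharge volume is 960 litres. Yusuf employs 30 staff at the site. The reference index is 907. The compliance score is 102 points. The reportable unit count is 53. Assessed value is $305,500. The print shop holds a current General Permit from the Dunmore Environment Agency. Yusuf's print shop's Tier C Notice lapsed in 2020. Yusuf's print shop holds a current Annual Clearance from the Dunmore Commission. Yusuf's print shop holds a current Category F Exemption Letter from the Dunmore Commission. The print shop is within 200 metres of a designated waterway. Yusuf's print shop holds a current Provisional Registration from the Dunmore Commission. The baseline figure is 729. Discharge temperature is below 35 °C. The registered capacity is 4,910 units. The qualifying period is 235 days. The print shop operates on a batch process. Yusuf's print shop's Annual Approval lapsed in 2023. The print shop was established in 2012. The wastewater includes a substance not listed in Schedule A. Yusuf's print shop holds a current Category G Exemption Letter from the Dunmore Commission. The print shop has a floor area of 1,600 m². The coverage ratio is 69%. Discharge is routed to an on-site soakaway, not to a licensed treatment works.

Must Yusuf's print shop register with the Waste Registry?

Exception (a) requires that the operator holds a current Tier C Notice from the Dunmore Commission; but the Tier C Notice is not current, so (a) is unavailable.
Exception (b): assessed value is $305,500, less than the $343,500 limit; average daily discharge volume is 960 litres, below the 1060 litres limit; the facility operates on a batch process — every condition holds. However, paragraphs (g)–(h) must be considered: (g) operates against (b): the baseline figure is 729, meeting the 618 threshold. (h) is not triggered (the Annual Approval is not current), so (g) stands. So (b) is unavailable.
Exception (c) does not apply: the wastewater includes a non-Schedule-A substance.
All of (d)'s requirements are met (a current Category F Exemption Letter is held; a current Annual Clearance is held). Applying paragraphs (i)–(o): (i) would limit (d) — a current Category G Exemption Letter is held — but (j) sets (i) aside: (j) operates against (i): a current Provisional Registration is held. (k) would limit (j) — the print shop is within 200 m of a designated waterway — but (l) sets (k) aside: (l) operates against (k): the qualifying period is 235 days, under the 295 days limit. (m) is engaged (the reportable unit count is 53, meeting the 52 threshold), but is displaced by (n): (n) operates against (m): the coverage ratio is 69%, less than the 76% limit. (o), which would lift (n), is not engaged — the registered capacity is 4,910 units, not below 4,640 units. (d) remains available.
Exception (e) requires that all discharge is routed to a licensed treatment works; but discharge is not routed to a licensed treatment works, so (e) is unavailable.

No — exception (d) applies; Yusuf's print shop is not required to register with the Waste Registry.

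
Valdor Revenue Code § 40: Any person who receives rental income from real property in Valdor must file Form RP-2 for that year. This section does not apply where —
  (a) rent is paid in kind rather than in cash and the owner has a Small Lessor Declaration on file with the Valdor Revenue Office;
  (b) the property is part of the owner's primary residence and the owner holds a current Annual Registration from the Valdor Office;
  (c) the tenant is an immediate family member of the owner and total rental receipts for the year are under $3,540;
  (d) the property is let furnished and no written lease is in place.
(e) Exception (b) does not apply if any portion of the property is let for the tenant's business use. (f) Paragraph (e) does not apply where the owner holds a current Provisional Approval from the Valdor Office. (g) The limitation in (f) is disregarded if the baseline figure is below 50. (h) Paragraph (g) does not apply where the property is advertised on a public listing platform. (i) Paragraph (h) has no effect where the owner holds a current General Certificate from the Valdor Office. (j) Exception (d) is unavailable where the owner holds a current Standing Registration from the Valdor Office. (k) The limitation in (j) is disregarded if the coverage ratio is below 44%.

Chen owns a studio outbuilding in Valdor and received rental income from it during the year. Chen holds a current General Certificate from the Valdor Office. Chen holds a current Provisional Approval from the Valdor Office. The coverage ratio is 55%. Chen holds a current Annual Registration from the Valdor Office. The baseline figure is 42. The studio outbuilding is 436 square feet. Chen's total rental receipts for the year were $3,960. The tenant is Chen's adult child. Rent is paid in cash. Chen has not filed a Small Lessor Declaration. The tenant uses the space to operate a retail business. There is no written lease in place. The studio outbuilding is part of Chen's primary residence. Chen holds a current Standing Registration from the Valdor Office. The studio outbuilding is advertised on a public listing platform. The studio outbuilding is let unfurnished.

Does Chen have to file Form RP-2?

Yes — Chen must file Form RP-2.

Exception (a) fails — rent is paid in cash.
All of (b)'s requirements are met (the studio outbuilding is part of the primary residence; a current Annual Registration is held). Turning to paragraphs (e)–(i): (e) operates against (b): the space is let for business use. (f) would limit (e) — a current Provisional Approval is held — but (g) sets (f) aside: (g) operates against (f): the baseline figure is 42, below the 50 limit. (h) would limit (g) — the property is publicly advertised — but (i) sets (h) aside: (i) is engaged — a current General Certificate is held. So (b) is unavailable.
Exception (c) does not apply: total rental receipts for the year are $3,960, not under $3,540.
Exception (d) requires that the property is let furnished; but the property is let unfurnished, so (d) is unavailable.
Every exception is unavailable, so the rule governs.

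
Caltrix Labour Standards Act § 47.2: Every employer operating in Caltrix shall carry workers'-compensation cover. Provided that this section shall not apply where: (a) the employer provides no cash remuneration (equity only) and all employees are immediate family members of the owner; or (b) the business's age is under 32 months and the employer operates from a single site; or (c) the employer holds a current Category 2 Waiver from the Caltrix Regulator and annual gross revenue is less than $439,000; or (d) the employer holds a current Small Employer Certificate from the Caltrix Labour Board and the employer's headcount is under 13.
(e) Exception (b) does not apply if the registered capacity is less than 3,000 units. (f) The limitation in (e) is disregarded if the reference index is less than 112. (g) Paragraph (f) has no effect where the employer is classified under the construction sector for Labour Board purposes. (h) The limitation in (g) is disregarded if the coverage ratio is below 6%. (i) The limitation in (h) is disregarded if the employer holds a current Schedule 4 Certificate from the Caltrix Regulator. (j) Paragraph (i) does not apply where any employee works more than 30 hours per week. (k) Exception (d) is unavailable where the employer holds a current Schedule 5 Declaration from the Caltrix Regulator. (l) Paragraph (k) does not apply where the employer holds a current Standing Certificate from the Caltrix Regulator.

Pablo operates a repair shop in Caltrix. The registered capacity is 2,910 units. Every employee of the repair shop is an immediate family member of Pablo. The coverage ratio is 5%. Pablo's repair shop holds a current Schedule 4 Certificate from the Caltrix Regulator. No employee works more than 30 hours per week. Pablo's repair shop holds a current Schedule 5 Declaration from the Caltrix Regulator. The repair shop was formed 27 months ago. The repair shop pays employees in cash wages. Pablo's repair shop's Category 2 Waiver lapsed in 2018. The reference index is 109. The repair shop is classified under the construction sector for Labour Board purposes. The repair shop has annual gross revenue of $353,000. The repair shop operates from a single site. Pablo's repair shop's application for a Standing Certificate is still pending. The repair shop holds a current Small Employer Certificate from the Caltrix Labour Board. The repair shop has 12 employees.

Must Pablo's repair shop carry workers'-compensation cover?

Yes — Pablo's repair shop must carry workers'-compensation cover.

Exception (a) requires that the employer provides no cash remuneration (equity only); but employees are paid cash wages, so (a) is unavailable.
Exception (b): the business's age is 27 months, under the 32 months limit; the employer operates from a single site — every condition holds. Turning to paragraphs (e)–(j): (e) operates against (b): the registered capacity is 2,910 units, less than the 3,000 units limit. (f) would limit (e) — the reference index is 109, less than the 112 limit — but (g) sets (f) aside: (g) operates against (f): the repair shop is classified under the construction sector. (h) is engaged (the coverage ratio is 5%, below the 6% limit), but yields to (i): (i) is triggered — a current Schedule 4 Certificate is held. (j) is inapplicable (no employee exceeds 30 hours/week), so (i) stands. So (b) is unavailable.
Exception (c) fails — there is no Category 2 Waiver in force.
All of (d)'s requirements are met (a current Small Employer Certificate is held; the employer's headcount is 12, under the 13 limit). But applying paragraphs (k)–(l): (k) operates against (d): a current Schedule 5 Declaration is held. (l), which would lift (k), is inapplicable — the Standing Certificate is not current. So (d) is unavailable.
No exception is made out. Pablo's repair shop falls within the general rule.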